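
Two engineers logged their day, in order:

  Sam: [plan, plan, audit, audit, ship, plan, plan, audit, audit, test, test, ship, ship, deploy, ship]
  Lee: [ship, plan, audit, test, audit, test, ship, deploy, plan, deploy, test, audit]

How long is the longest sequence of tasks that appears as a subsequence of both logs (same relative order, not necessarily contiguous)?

Match ship [5,1] → plan [7,2] → audit [8,3] → audit [9,5] → test [11,6] → ship [12,7] → deploy [14,10] — 7 tasks in the same relative order in both, and the DP table's final entry dp[15][12] is also 7, so no common subsequence is longer.

7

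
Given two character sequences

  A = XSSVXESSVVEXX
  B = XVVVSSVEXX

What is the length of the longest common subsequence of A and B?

Let dp[i][j] be the LCS length of the first i characters of A and the first j characters of B. dp[i][j] = dp[i-1][j-1]+1 when the i-th and j-th characters match, else max(dp[i-1][j], dp[i][j-1]).
    ·  X  V  V  V  S  S  V  E  X  X
 ·  0  0  0  0  0  0  0  0  0  0  0
 X  0  1  1  1  1  1  1  1  1  1  1
 S  0  1  1  1  1  2  2  2  2  2  2
 S  0  1  1  1  1  2  3  3  3  3  3
 V  0  1  2  2  2  2  3  4  4  4  4
 X  0  1  2  2  2  2  3  4  4  5  5
 E  0  1  2  2  2  2  3  4  5  5  5
 S  0  1  2  2  2  3  3  4  5  5  5
 S  0  1  2  2  2  3  4  4  5  5  5
 V  0  1  2  3  3  3  4  5  5  5  5
 V  0  1  2  3  4  4  4  5  5  5  5
 E  0  1  2  3  4  4  4  5  6  6  6
 X  0  1  2  3  4  4  4  5  6  7  7
 X  0  1  2  3  4  4  4  5  6  7  8
dp[13][10] = 8. One LCS (by backtracking along matches): XVSSVEXX.

8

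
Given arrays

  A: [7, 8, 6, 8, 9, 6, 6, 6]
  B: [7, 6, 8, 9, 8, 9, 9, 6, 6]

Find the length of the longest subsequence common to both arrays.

Taking 7 (A #1, B #1) → 8 (A #2, B #3) → 8 (A #4, B #5) → 9 (A #5, B #7) → 6 (A #7, B #8) → 6 (A #8, B #9) gives a common subsequence of length 6, and the DP table's final entry dp[8][9] is also 6, so no common subsequence is longer.

6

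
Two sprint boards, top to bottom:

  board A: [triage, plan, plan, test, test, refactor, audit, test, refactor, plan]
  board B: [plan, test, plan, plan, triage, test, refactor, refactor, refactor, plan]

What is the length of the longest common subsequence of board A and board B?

6

Pick plan at board A[2]=board B[3], plan at board A[3]=board B[4], test at board A[4]=board B[6], refactor at board A[6]=board B[8], refactor at board A[9]=board B[9], plan at board A[10]=board B[10]; all 6 tasks appear in both, in order. The LCS DP gives dp[10][10] = 6, so this is optimal.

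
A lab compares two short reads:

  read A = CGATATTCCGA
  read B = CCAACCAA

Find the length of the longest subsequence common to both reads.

Let dp[i][j] be the LCS length of the first i bases of read A and the first j bases of read B. dp[i][j] = dp[i-1][j-1]+1 when the i-th and j-th bases match, else max(dp[i-1][j], dp[i][j-1]).
    ·  C  C  A  A  C  C  A  A
 ·  0  0  0  0  0  0  0  0  0
 C  0  1  1  1  1  1  1  1  1
 G  0  1  1  1  1  1  1  1  1
 A  0  1  1  2  2  2  2  2  2
 T  0  1  1  2  2  2  2  2  2
 A  0  1  1  2  3  3  3  3  3
 T  0  1  1  2  3  3  3  3  3
 T  0  1  1  2  3  3  3  3  3
 C  0  1  2  2  3  4  4  4  4
 C  0  1  2  2  3  4  5  5  5
 G  0  1  2  2  3  4  5  5  5
 A  0  1  2  3  3  4  5  6  6
dp[11][8] = 6. One LCS (by backtracking along matches): CAACCA.

6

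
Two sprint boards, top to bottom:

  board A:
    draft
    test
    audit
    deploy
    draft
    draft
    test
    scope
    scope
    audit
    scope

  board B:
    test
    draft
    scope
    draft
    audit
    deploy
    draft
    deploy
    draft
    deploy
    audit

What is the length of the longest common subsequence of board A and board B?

Match draft at board A[1]=board B[4]; then audit at board A[3]=board B[5]; then deploy at board A[4]=board B[6]; then draft at board A[5]=board B[7]; then draft at board A[6]=board B[9]; then audit at board A[10]=board B[11] — 6 tasks in the same relative order in both. dp[11][11] = 6 confirms this is the maximum.

6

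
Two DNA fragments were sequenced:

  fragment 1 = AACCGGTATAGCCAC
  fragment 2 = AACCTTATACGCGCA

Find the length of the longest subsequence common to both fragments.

12

Taking A (fragment 1 #1, fragment 2 #1) → A (fragment 1 #2, fragment 2 #2) → C (fragment 1 #3, fragment 2 #3) → C (fragment 1 #4, fragment 2 #4) → T (fragment 1 #7, fragment 2 #6) → A (fragment 1 #8, fragment 2 #7) → T (fragment 1 #9, fragment 2 #8) → A (fragment 1 #10, fragment 2 #9) → G (fragment 1 #11, fragment 2 #11) → C (fragment 1 #12, fragment 2 #12) → C (fragment 1 #13, fragment 2 #14) → A (fragment 1 #14, fragment 2 #15) gives a common subsequence of length 12, and the DP table's final entry dp[15][15] is also 12, so no common subsequence is longer.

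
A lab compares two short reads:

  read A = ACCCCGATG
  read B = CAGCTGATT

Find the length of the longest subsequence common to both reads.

5

Let dp[i][j] be the LCS length of the first i bases of read A and the first j bases of read B. dp[i][j] = dp[i-1][j-1]+1 when the i-th and j-th bases match, else max(dp[i-1][j], dp[i][j-1]).
    ·  C  A  G  C  T  G  A  T  T
 ·  0  0  0  0  0  0  0  0  0  0
 A  0  0  1  1  1  1  1  1  1  1
 C  0  1  1  1  2  2  2  2  2  2
 C  0  1  1  1  2  2  2  2  2  2
 C  0  1  1  1  2  2  2  2  2  2
 C  0  1  1  1  2  2  2  2  2  2
 G  0  1  1  2  2  2  3  3  3  3
 A  0  1  2  2  2  2  3  4  4  4
 T  0  1  2  2  2  3  3  4  5  5
 G  0  1  2  3  3  3  4  4  5  5
dp[9][9] = 5. One LCS (by backtracking along matches): ACGAT.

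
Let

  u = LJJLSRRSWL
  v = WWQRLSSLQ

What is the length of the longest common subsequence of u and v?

4

One common subsequence of length 4: L at u[4]=v[5], then S at u[5]=v[6], then S at u[8]=v[7], then L at u[10]=v[8]. The LCS DP gives dp[10][9] = 4, so this is optimal.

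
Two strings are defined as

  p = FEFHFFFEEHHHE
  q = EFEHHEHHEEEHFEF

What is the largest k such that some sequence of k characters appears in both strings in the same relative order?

8

One common subsequence of length 8: F (p #1, q #2) → E (p #2, q #3) → H (p #4, q #5) → E (p #9, q #6) → H (p #10, q #7) → H (p #11, q #8) → H (p #12, q #12) → E (p #13, q #14), and the DP table's final entry dp[13][15] is also 8, so no common subsequence is longer.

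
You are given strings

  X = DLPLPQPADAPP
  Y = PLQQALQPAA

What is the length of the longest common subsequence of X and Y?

6

Let dp[i][j] be the LCS length of the first i characters of X and the first j characters of Y. dp[i][j] = dp[i-1][j-1]+1 when the i-th and j-th characters match, else max(dp[i-1][j], dp[i][j-1]).
    ·  P  L  Q  Q  A  L  Q  P  A  A
 ·  0  0  0  0  0  0  0  0  0  0  0
 D  0  0  0  0  0  0  0  0  0  0  0
 L  0  0  1  1  1  1  1  1  1  1  1
 P  0  1  1  1  1  1  1  1  2  2  2
 L  0  1  2  2  2  2  2  2  2  2  2
 P  0  1  2  2  2  2  2  2  3  3  3
 Q  0  1  2  3  3  3  3  3  3  3  3
 P  0  1  2  3  3  3  3  3  4  4  4
 A  0  1  2  3  3  4  4  4  4  5  5
 D  0  1  2  3  3  4  4  4  4  5  5
 A  0  1  2  3  3  4  4  4  4  5  6
 P  0  1  2  3  3  4  4  4  5  5  6
 P  0  1  2  3  3  4  4  4  5  5  6
dp[12][10] = 6. One LCS (by backtracking along matches): LLQPAA.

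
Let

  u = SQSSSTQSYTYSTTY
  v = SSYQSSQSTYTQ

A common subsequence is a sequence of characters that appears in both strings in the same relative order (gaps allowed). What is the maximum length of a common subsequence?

Match S (u #1, v #2); then Q (u #2, v #4); then S (u #4, v #5); then S (u #5, v #6); then Q (u #7, v #7); then S (u #8, v #8); then T (u #10, v #9); then Y (u #11, v #10); then T (u #13, v #11) — 9 characters in the same relative order in both. Since dp[15][12] = 9, nothing longer is possible.

9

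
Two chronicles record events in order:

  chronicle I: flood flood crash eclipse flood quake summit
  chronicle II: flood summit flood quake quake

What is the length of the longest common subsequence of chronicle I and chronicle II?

3

Match flood [1,1] → flood [2,3] → quake [6,5] — 3 events in the same relative order in both. dp[7][5] = 3 confirms this is the maximum.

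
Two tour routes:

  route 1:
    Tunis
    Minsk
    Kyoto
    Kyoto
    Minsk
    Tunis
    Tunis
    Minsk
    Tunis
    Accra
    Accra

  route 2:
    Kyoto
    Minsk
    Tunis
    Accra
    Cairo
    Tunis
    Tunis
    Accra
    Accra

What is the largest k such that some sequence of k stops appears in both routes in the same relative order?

7

One common subsequence of length 7: Kyoto (route 1 #4, route 2 #1), Minsk (route 1 #5, route 2 #2), Tunis (route 1 #6, route 2 #3), Tunis (route 1 #7, route 2 #6), Tunis (route 1 #9, route 2 #7), Accra (route 1 #10, route 2 #8), Accra (route 1 #11, route 2 #9). dp[11][9] = 7 confirms this is the maximum.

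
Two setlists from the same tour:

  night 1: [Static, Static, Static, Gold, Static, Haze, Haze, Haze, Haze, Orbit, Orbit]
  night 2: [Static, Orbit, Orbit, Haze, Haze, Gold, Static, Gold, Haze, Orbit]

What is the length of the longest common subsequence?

5

Match Static [1,1] → Static [3,7] → Gold [4,8] → Haze [9,9] → Orbit [11,10] — 5 songs in the same relative order in both. dp[11][10] = 5 confirms this is the maximum.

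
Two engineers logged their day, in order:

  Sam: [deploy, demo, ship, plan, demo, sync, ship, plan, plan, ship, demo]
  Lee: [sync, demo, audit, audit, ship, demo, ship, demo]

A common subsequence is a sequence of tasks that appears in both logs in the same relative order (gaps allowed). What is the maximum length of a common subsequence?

5

Taking demo (Sam #2, Lee #2), then ship (Sam #3, Lee #5), then demo (Sam #5, Lee #6), then ship (Sam #10, Lee #7), then demo (Sam #11, Lee #8) gives a common subsequence of length 5. The LCS DP gives dp[11][8] = 5, so this is optimal.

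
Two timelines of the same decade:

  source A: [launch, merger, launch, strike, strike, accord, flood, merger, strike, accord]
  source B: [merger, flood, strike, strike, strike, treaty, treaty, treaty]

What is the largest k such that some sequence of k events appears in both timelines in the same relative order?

4

Pick merger [2,1], then strike [4,3], then strike [5,4], then strike [9,5]; all 4 events appear in both, in order. dp[10][8] = 4 confirms this is the maximum.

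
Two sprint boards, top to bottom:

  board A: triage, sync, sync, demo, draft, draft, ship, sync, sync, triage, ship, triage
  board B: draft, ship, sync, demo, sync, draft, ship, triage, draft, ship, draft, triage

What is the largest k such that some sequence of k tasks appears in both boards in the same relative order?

7

Pick sync at board A[2]=board B[3] → sync at board A[3]=board B[5] → draft at board A[6]=board B[6] → ship at board A[7]=board B[7] → triage at board A[10]=board B[8] → ship at board A[11]=board B[10] → triage at board A[12]=board B[12]; all 7 tasks appear in both, in order, and the DP table's final entry dp[12][12] is also 7, so no common subsequence is longer.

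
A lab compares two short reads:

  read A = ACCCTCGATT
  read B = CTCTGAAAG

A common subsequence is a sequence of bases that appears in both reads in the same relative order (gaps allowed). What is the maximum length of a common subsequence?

5

Let dp[i][j] be the LCS length of the first i bases of read A and the first j bases of read B. dp[i][j] = dp[i-1][j-1]+1 when the i-th and j-th bases match, else max(dp[i-1][j], dp[i][j-1]).
    ·  C  T  C  T  G  A  A  A  G
 ·  0  0  0  0  0  0  0  0  0  0
 A  0  0  0  0  0  0  1  1  1  1
 C  0  1  1  1  1  1  1  1  1  1
 C  0  1  1  2  2  2  2  2  2  2
 C  0  1  1  2  2  2  2  2  2  2
 T  0  1  2  2  3  3  3  3  3  3
 C  0  1  2  3  3  3  3  3  3  3
 G  0  1  2  3  3  4  4  4  4  4
 A  0  1  2  3  3  4  5  5  5  5
 T  0  1  2  3  4  4  5  5  5  5
 T  0  1  2  3  4  4  5  5  5  5
dp[10][9] = 5. One LCS (by backtracking along matches): CCTGA.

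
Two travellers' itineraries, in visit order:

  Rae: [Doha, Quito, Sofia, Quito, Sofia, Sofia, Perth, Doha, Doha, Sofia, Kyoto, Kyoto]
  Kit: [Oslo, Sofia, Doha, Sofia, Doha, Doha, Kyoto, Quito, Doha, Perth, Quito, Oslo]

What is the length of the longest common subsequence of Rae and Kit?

5

Match Doha at Rae[1]=Kit[3], Sofia at Rae[6]=Kit[4], Doha at Rae[8]=Kit[5], Doha at Rae[9]=Kit[6], Kyoto at Rae[11]=Kit[7] — 5 stops in the same relative order in both. dp[12][12] = 5 confirms this is the maximum.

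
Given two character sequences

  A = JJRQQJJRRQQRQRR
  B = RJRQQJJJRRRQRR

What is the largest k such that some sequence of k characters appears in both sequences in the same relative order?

Pick J at A[2]=B[2], then R at A[3]=B[3], then Q at A[4]=B[4], then Q at A[5]=B[5], then J at A[6]=B[7], then J at A[7]=B[8], then R at A[8]=B[9], then R at A[9]=B[10], then R at A[12]=B[11], then Q at A[13]=B[12], then R at A[14]=B[13], then R at A[15]=B[14]; all 12 characters appear in both, in order. dp[15][14] = 12 confirms this is the maximum.

12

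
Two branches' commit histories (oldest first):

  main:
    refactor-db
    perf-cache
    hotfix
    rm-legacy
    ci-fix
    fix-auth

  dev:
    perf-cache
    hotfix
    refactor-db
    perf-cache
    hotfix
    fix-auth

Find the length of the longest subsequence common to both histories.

4

Taking refactor-db [1,3] → perf-cache [2,4] → hotfix [3,5] → fix-auth [6,6] gives a common subsequence of length 4. Since dp[6][6] = 4, nothing longer is possible.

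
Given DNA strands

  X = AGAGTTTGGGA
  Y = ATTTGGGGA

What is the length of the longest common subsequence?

8

Let dp[i][j] be the LCS length of the first i bases of X and the first j bases of Y. dp[i][j] = dp[i-1][j-1]+1 when the i-th and j-th bases match, else max(dp[i-1][j], dp[i][j-1]).
    ·  A  T  T  T  G  G  G  G  A
 ·  0  0  0  0  0  0  0  0  0  0
 A  0  1  1  1  1  1  1  1  1  1
 G  0  1  1  1  1  2  2  2  2  2
 A  0  1  1  1  1  2  2  2  2  3
 G  0  1  1  1  1  2  3  3  3  3
 T  0  1  2  2  2  2  3  3  3  3
 T  0  1  2  3  3  3  3  3  3  3
 T  0  1  2  3  4  4  4  4  4  4
 G  0  1  2  3  4  5  5  5  5  5
 G  0  1  2  3  4  5  6  6  6  6
 G  0  1  2  3  4  5  6  7  7  7
 A  0  1  2  3  4  5  6  7  7  8
dp[11][9] = 8. One LCS (by backtracking along matches): ATTTGGGA.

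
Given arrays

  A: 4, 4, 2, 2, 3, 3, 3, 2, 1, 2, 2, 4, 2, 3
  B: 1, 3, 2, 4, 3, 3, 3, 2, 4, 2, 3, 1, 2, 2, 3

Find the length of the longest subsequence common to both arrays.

Match 4 (A #2, B #4) → 3 (A #5, B #5) → 3 (A #6, B #6) → 3 (A #7, B #7) → 2 (A #8, B #10) → 1 (A #9, B #12) → 2 (A #11, B #13) → 2 (A #13, B #14) → 3 (A #14, B #15) — 9 values in the same relative order in both. The LCS DP gives dp[14][15] = 9, so this is optimal.

9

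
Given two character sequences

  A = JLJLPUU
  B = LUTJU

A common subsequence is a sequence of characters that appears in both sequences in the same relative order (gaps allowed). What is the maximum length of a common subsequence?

Pick L at A[2]=B[1]; then J at A[3]=B[4]; then U at A[7]=B[5]; all 3 characters appear in both, in order, and the DP table's final entry dp[7][5] is also 3, so no common subsequence is longer.

3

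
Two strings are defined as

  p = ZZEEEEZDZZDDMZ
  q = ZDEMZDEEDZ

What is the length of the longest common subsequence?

Match Z [1,1], then Z [2,5], then E [5,7], then E [6,8], then D [12,9], then Z [14,10] — 6 characters in the same relative order in both, and the DP table's final entry dp[14][10] is also 6, so no common subsequence is longer.

6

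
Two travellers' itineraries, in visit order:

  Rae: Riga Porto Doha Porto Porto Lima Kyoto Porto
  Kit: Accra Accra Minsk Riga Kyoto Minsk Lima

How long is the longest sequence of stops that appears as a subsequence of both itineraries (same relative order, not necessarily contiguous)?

Taking Riga (Rae #1, Kit #4), Lima (Rae #6, Kit #7) gives a common subsequence of length 2, and the DP table's final entry dp[8][7] is also 2, so no common subsequence is longer.

2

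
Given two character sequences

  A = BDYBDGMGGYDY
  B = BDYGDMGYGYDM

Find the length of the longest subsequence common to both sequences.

9

Match B at A[1]=B[1], D at A[2]=B[2], Y at A[3]=B[3], D at A[5]=B[5], M at A[7]=B[6], G at A[8]=B[7], G at A[9]=B[9], Y at A[10]=B[10], D at A[11]=B[11] — 9 characters in the same relative order in both. The LCS DP gives dp[12][12] = 9, so this is optimal.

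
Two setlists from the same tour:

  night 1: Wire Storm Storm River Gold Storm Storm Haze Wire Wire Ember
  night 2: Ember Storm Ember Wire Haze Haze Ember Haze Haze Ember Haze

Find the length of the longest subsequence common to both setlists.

Match Wire [1,4], then Haze [8,9], then Ember [11,10] — 3 songs in the same relative order in both, and the DP table's final entry dp[11][11] is also 3, so no common subsequence is longer.

3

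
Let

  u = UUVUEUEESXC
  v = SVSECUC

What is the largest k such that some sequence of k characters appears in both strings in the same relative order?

Let dp[i][j] be the LCS length of the first i characters of u and the first j characters of v. dp[i][j] = dp[i-1][j-1]+1 when the i-th and j-th characters match, else max(dp[i-1][j], dp[i][j-1]).
    ·  S  V  S  E  C  U  C
 ·  0  0  0  0  0  0  0  0
 U  0  0  0  0  0  0  1  1
 U  0  0  0  0  0  0  1  1
 V  0  0  1  1  1  1  1  1
 U  0  0  1  1  1  1  2  2
 E  0  0  1  1  2  2  2  2
 U  0  0  1  1  2  2  3  3
 E  0  0  1  1  2  2  3  3
 E  0  0  1  1  2  2  3  3
 S  0  1  1  2  2  2  3  3
 X  0  1  1  2  2  2  3  3
 C  0  1  1  2  2  3  3  4
dp[11][7] = 4. One LCS (by backtracking along matches): VEUC.

4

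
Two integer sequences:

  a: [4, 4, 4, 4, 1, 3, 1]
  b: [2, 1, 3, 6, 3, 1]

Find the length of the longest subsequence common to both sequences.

3

Let dp[i][j] be the LCS length of the first i values of a and the first j values of b. dp[i][j] = dp[i-1][j-1]+1 when the i-th and j-th values match, else max(dp[i-1][j], dp[i][j-1]).
    ·  2  1  3  6  3  1
 ·  0  0  0  0  0  0  0
 4  0  0  0  0  0  0  0
 4  0  0  0  0  0  0  0
 4  0  0  0  0  0  0  0
 4  0  0  0  0  0  0  0
 1  0  0  1  1  1  1  1
 3  0  0  1  2  2  2  2
 1  0  0  1  2  2  2  3
dp[7][6] = 3. One LCS (by backtracking along matches): 1, 3, 1.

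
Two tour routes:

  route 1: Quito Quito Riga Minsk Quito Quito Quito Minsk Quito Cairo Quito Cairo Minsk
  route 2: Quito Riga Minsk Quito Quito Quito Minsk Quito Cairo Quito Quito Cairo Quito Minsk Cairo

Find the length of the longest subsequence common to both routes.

Pick Quito [2,1], then Riga [3,2], then Minsk [4,3], then Quito [5,4], then Quito [6,5], then Quito [7,6], then Minsk [8,7], then Quito [9,8], then Cairo [10,9], then Quito [11,11], then Cairo [12,12], then Minsk [13,14]; all 12 stops appear in both, in order. The LCS DP gives dp[13][15] = 12, so this is optimal.

12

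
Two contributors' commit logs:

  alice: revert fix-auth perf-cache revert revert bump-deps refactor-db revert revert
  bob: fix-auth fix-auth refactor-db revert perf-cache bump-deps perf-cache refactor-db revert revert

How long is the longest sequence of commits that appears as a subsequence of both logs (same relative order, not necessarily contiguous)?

Taking revert [1,4], then perf-cache [3,5], then bump-deps [6,6], then refactor-db [7,8], then revert [8,9], then revert [9,10] gives a common subsequence of length 6. dp[9][10] = 6 confirms this is the maximum.

6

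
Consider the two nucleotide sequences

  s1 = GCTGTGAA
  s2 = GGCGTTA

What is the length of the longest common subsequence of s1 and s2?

Let dp[i][j] be the LCS length of the first i bases of s1 and the first j bases of s2. dp[i][j] = dp[i-1][j-1]+1 when the i-th and j-th bases match, else max(dp[i-1][j], dp[i][j-1]).
    ·  G  G  C  G  T  T  A
 ·  0  0  0  0  0  0  0  0
 G  0  1  1  1  1  1  1  1
 C  0  1  1  2  2  2  2  2
 T  0  1  1  2  2  3  3  3
 G  0  1  2  2  3  3  3  3
 T  0  1  2  2  3  4  4  4
 G  0  1  2  2  3  4  4  4
 A  0  1  2  2  3  4  4  5
 A  0  1  2  2  3  4  4  5
dp[8][7] = 5. One LCS (by backtracking along matches): GCTTA.

5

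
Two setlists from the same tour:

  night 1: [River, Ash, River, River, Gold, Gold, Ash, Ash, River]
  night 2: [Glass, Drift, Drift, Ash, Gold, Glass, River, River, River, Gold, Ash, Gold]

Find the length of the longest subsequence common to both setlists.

5

Match River (night 1 #1, night 2 #7) → River (night 1 #3, night 2 #8) → River (night 1 #4, night 2 #9) → Gold (night 1 #5, night 2 #10) → Gold (night 1 #6, night 2 #12) — 5 songs in the same relative order in both, and the DP table's final entry dp[9][12] is also 5, so no common subsequence is longer.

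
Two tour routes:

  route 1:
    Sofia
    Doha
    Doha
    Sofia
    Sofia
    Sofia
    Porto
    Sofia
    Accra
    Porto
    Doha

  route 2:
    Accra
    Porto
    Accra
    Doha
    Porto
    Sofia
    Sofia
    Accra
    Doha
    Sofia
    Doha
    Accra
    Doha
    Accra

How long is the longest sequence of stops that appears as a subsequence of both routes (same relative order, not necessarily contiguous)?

6

Match Doha [2,4]; then Sofia [4,6]; then Sofia [5,7]; then Sofia [6,10]; then Accra [9,12]; then Doha [11,13] — 6 stops in the same relative order in both. The LCS DP gives dp[11][14] = 6, so this is optimal.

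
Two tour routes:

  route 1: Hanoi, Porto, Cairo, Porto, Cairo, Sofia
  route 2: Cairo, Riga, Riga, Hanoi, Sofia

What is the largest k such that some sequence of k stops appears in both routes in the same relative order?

Pick Hanoi [1,4], Sofia [6,5]; all 2 stops appear in both, in order. Since dp[6][5] = 2, nothing longer is possible.

2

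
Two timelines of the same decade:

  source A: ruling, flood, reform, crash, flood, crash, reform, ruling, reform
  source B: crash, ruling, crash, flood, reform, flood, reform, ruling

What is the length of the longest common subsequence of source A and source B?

Taking ruling (source A #1, source B #2); then flood (source A #2, source B #4); then reform (source A #3, source B #5); then flood (source A #5, source B #6); then reform (source A #7, source B #7); then ruling (source A #8, source B #8) gives a common subsequence of length 6. The LCS DP gives dp[9][8] = 6, so this is optimal.

6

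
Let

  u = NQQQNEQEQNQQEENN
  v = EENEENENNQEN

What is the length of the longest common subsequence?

Pick N [1,3], then N [5,6], then E [6,7], then N [10,9], then Q [12,10], then E [14,11], then N [16,12]; all 7 characters appear in both, in order. dp[16][12] = 7 confirms this is the maximum.

7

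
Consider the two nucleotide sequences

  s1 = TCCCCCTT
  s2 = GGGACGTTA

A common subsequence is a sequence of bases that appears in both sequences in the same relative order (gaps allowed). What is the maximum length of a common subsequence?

3

Taking C [2,5]; then T [7,7]; then T [8,8] gives a common subsequence of length 3. dp[8][9] = 3 confirms this is the maximum.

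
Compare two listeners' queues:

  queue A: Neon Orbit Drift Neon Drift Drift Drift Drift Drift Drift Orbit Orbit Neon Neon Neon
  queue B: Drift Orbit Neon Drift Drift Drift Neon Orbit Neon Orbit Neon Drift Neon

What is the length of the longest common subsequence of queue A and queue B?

9

Pick Orbit (queue A #2, queue B #2) → Neon (queue A #4, queue B #3) → Drift (queue A #5, queue B #4) → Drift (queue A #6, queue B #5) → Drift (queue A #7, queue B #6) → Orbit (queue A #11, queue B #8) → Orbit (queue A #12, queue B #10) → Neon (queue A #13, queue B #11) → Neon (queue A #15, queue B #13); all 9 songs appear in both, in order. Since dp[15][13] = 9, nothing longer is possible.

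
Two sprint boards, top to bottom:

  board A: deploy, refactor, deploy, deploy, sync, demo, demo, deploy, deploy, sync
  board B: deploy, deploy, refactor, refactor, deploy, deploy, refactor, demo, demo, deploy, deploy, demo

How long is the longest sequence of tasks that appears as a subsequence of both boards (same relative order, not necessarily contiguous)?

Taking deploy [1,2], then refactor [2,4], then deploy [3,5], then deploy [4,6], then demo [6,8], then demo [7,9], then deploy [8,10], then deploy [9,11] gives a common subsequence of length 8. dp[10][12] = 8 confirms this is the maximum.

8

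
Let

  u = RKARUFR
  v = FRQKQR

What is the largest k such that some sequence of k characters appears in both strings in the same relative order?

3

Taking R at u[1]=v[2] → K at u[2]=v[4] → R at u[7]=v[6] gives a common subsequence of length 3. The LCS DP gives dp[7][6] = 3, so this is optimal.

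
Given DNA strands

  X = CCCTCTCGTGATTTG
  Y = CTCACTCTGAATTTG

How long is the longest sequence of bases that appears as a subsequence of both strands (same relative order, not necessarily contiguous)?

Taking C at X[1]=Y[1], C at X[2]=Y[3], C at X[3]=Y[5], T at X[4]=Y[6], C at X[5]=Y[7], T at X[6]=Y[8], G at X[8]=Y[9], A at X[11]=Y[11], T at X[12]=Y[12], T at X[13]=Y[13], T at X[14]=Y[14], G at X[15]=Y[15] gives a common subsequence of length 12. dp[15][15] = 12 confirms this is the maximum.

12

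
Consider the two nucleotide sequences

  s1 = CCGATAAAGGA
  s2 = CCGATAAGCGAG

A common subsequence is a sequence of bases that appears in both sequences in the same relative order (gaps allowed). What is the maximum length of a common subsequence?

10

Let dp[i][j] be the LCS length of the first i bases of s1 and the first j bases of s2. dp[i][j] = dp[i-1][j-1]+1 when the i-th and j-th bases match, else max(dp[i-1][j], dp[i][j-1]).
    ·  C  C  G  A  T  A  A  G  C  G  A  G
 ·  0  0  0  0  0  0  0  0  0  0  0  0  0
 C  0  1  1  1  1  1  1  1  1  1  1  1  1
 C  0  1  2  2  2  2  2  2  2  2  2  2  2
 G  0  1  2  3  3  3  3  3  3  3  3  3  3
 A  0  1  2  3  4  4  4  4  4  4  4  4  4
 T  0  1  2  3  4  5  5  5  5  5  5  5  5
 A  0  1  2  3  4  5  6  6  6  6  6  6  6
 A  0  1  2  3  4  5  6  7  7  7  7  7  7
 A  0  1  2  3  4  5  6  7  7  7  7  8  8
 G  0  1  2  3  4  5  6  7  8  8  8  8  9
 G  0  1  2  3  4  5  6  7  8  8  9  9  9
 A  0  1  2  3  4  5  6  7  8  8  9 10 10
dp[11][12] = 10. One LCS (by backtracking along matches): CCGATAAGGA.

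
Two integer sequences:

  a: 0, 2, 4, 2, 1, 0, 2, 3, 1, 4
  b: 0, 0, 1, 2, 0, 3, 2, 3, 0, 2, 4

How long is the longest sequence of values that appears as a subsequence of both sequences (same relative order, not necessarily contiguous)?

6

Pick 0 (a #1, b #2), 2 (a #2, b #4), 2 (a #4, b #7), 0 (a #6, b #9), 2 (a #7, b #10), 4 (a #10, b #11); all 6 values appear in both, in order, and the DP table's final entry dp[10][11] is also 6, so no common subsequence is longer.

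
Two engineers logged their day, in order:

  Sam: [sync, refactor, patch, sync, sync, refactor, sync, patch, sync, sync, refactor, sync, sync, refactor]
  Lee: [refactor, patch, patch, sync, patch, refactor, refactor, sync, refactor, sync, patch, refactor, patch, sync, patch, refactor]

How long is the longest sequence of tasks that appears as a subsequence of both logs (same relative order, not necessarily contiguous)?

10

Pick refactor at Sam[2]=Lee[1], then patch at Sam[3]=Lee[3], then sync at Sam[4]=Lee[4], then sync at Sam[5]=Lee[8], then refactor at Sam[6]=Lee[9], then sync at Sam[7]=Lee[10], then patch at Sam[8]=Lee[11], then refactor at Sam[11]=Lee[12], then sync at Sam[12]=Lee[14], then refactor at Sam[14]=Lee[16]; all 10 tasks appear in both, in order. Since dp[14][16] = 10, nothing longer is possible.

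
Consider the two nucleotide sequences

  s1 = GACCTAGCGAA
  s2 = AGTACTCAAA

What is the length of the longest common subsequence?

Let dp[i][j] be the LCS length of the first i bases of s1 and the first j bases of s2. dp[i][j] = dp[i-1][j-1]+1 when the i-th and j-th bases match, else max(dp[i-1][j], dp[i][j-1]).
    ·  A  G  T  A  C  T  C  A  A  A
 ·  0  0  0  0  0  0  0  0  0  0  0
 G  0  0  1  1  1  1  1  1  1  1  1
 A  0  1  1  1  2  2  2  2  2  2  2
 C  0  1  1  1  2  3  3  3  3  3  3
 C  0  1  1  1  2  3  3  4  4  4  4
 T  0  1  1  2  2  3  4  4  4  4  4
 A  0  1  1  2  3  3  4  4  5  5  5
 G  0  1  2  2  3  3  4  4  5  5  5
 C  0  1  2  2  3  4  4  5  5  5  5
 G  0  1  2  2  3  4  4  5  5  5  5
 A  0  1  2  2  3  4  4  5  6  6  6
 A  0  1  2  2  3  4  4  5  6  7  7
dp[11][10] = 7. One LCS (by backtracking along matches): GACCAAA.

7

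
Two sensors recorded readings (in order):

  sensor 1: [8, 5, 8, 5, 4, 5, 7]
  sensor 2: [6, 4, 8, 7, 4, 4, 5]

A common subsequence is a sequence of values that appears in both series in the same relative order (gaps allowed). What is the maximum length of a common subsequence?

Let dp[i][j] be the LCS length of the first i values of sensor 1 and the first j values of sensor 2. dp[i][j] = dp[i-1][j-1]+1 when the i-th and j-th values match, else max(dp[i-1][j], dp[i][j-1]).
    ·  6  4  8  7  4  4  5
 ·  0  0  0  0  0  0  0  0
 8  0  0  0  1  1  1  1  1
 5  0  0  0  1  1  1  1  2
 8  0  0  0  1  1  1  1  2
 5  0  0  0  1  1  1  1  2
 4  0  0  1  1  1  2  2  2
 5  0  0  1  1  1  2  2  3
 7  0  0  1  1  2  2  2  3
dp[7][7] = 3. One LCS (by backtracking along matches): 8, 4, 5.

3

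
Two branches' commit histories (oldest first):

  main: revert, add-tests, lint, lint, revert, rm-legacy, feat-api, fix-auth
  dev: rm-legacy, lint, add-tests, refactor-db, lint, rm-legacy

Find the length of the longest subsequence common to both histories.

3

Taking add-tests at main[2]=dev[3], lint at main[4]=dev[5], rm-legacy at main[6]=dev[6] gives a common subsequence of length 3, and the DP table's final entry dp[8][6] is also 3, so no common subsequence is longer.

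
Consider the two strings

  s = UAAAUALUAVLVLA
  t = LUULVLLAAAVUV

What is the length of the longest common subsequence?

7

Taking U at s[1]=t[2], U at s[5]=t[3], L at s[7]=t[4], V at s[10]=t[5], L at s[11]=t[6], L at s[13]=t[7], A at s[14]=t[10] gives a common subsequence of length 7. Since dp[14][13] = 7, nothing longer is possible.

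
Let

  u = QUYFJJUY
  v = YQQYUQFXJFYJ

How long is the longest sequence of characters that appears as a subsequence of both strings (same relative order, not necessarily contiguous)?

5

Match Q (u #1, v #3) → U (u #2, v #5) → F (u #4, v #7) → J (u #5, v #9) → J (u #6, v #12) — 5 characters in the same relative order in both. The LCS DP gives dp[8][12] = 5, so this is optimal.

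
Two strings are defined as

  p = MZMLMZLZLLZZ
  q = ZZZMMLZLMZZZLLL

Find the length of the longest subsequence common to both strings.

One common subsequence of length 8: M (p #1, q #5) → Z (p #2, q #7) → L (p #4, q #8) → M (p #5, q #9) → Z (p #6, q #12) → L (p #7, q #13) → L (p #9, q #14) → L (p #10, q #15), and the DP table's final entry dp[12][15] is also 8, so no common subsequence is longer.

8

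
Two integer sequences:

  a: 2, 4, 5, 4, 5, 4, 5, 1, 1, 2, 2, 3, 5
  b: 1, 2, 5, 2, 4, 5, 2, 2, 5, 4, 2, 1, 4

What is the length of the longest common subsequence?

Pick 2 at a[1]=b[2] → 5 at a[3]=b[3] → 4 at a[6]=b[5] → 5 at a[7]=b[6] → 2 at a[10]=b[7] → 2 at a[11]=b[8] → 5 at a[13]=b[9]; all 7 values appear in both, in order. The LCS DP gives dp[13][13] = 7, so this is optimal.

7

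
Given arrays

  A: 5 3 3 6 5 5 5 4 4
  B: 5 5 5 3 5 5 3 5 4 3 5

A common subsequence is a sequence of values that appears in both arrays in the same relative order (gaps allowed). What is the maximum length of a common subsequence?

6

Let dp[i][j] be the LCS length of the first i values of A and the first j values of B. dp[i][j] = dp[i-1][j-1]+1 when the i-th and j-th values match, else max(dp[i-1][j], dp[i][j-1]).
    ·  5  5  5  3  5  5  3  5  4  3  5
 ·  0  0  0  0  0  0  0  0  0  0  0  0
 5  0  1  1  1  1  1  1  1  1  1  1  1
 3  0  1  1  1  2  2  2  2  2  2  2  2
 3  0  1  1  1  2  2  2  3  3  3  3  3
 6  0  1  1  1  2  2  2  3  3  3  3  3
 5  0  1  2  2  2  3  3  3  4  4  4  4
 5  0  1  2  3  3  3  4  4  4  4  4  5
 5  0  1  2  3  3  4  4  4  5  5  5  5
 4  0  1  2  3  3  4  4  4  5  6  6  6
 4  0  1  2  3  3  4  4  4  5  6  6  6
dp[9][11] = 6. One LCS (by backtracking along matches): 5, 3, 5, 5, 5, 4.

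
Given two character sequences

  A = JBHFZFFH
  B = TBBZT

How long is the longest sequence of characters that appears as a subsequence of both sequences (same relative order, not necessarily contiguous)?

One common subsequence of length 2: B (A #2, B #3), Z (A #5, B #4). dp[8][5] = 2 confirms this is the maximum.

2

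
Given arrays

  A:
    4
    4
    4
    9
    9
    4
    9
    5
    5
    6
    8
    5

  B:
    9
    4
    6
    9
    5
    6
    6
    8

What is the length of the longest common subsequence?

Match 9 at A[5]=B[1]; then 4 at A[6]=B[2]; then 9 at A[7]=B[4]; then 5 at A[8]=B[5]; then 6 at A[10]=B[7]; then 8 at A[11]=B[8] — 6 values in the same relative order in both. Since dp[12][8] = 6, nothing longer is possible.

6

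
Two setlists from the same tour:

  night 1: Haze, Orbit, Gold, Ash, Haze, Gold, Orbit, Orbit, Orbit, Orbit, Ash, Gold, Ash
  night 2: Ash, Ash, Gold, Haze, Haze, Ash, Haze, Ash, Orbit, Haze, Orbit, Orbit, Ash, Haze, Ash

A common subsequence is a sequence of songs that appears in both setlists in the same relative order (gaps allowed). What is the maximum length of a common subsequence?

8

Pick Haze at night 1[1]=night 2[5] → Ash at night 1[4]=night 2[6] → Haze at night 1[5]=night 2[7] → Orbit at night 1[7]=night 2[9] → Orbit at night 1[9]=night 2[11] → Orbit at night 1[10]=night 2[12] → Ash at night 1[11]=night 2[13] → Ash at night 1[13]=night 2[15]; all 8 songs appear in both, in order, and the DP table's final entry dp[13][15] is also 8, so no common subsequence is longer.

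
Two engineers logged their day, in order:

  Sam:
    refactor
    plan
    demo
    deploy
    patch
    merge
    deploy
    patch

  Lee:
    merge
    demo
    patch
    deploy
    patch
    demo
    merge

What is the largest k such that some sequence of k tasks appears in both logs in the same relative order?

4

One common subsequence of length 4: demo (Sam #3, Lee #2), then deploy (Sam #4, Lee #4), then patch (Sam #5, Lee #5), then merge (Sam #6, Lee #7), and the DP table's final entry dp[8][7] is also 4, so no common subsequence is longer.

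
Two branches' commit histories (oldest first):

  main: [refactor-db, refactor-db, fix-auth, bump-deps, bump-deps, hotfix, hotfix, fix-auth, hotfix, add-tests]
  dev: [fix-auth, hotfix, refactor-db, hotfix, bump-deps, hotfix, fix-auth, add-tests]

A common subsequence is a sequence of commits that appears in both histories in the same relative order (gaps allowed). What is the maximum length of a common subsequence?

5

One common subsequence of length 5: refactor-db [1,3], then bump-deps [5,5], then hotfix [7,6], then fix-auth [8,7], then add-tests [10,8]. Since dp[10][8] = 5, nothing longer is possible.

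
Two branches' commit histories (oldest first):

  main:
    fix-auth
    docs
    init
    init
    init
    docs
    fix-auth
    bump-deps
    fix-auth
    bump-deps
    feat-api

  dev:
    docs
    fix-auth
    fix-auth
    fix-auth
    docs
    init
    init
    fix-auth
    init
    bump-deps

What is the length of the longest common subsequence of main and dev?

6

One common subsequence of length 6: fix-auth at main[1]=dev[4]; then docs at main[2]=dev[5]; then init at main[3]=dev[6]; then init at main[4]=dev[7]; then init at main[5]=dev[9]; then bump-deps at main[10]=dev[10]. Since dp[11][10] = 6, nothing longer is possible.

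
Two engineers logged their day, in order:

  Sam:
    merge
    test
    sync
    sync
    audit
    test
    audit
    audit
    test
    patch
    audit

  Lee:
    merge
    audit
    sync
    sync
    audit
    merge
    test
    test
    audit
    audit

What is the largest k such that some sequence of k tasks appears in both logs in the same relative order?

7

Taking merge at Sam[1]=Lee[1], then sync at Sam[3]=Lee[3], then sync at Sam[4]=Lee[4], then audit at Sam[5]=Lee[5], then test at Sam[6]=Lee[8], then audit at Sam[8]=Lee[9], then audit at Sam[11]=Lee[10] gives a common subsequence of length 7. The LCS DP gives dp[11][10] = 7, so this is optimal.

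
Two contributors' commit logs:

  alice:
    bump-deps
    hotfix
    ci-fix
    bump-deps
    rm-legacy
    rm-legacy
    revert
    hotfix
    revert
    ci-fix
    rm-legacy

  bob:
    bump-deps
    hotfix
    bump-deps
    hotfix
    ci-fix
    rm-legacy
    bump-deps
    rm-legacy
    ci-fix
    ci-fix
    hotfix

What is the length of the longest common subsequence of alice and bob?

Taking bump-deps at alice[1]=bob[3]; then hotfix at alice[2]=bob[4]; then ci-fix at alice[3]=bob[5]; then bump-deps at alice[4]=bob[7]; then rm-legacy at alice[5]=bob[8]; then hotfix at alice[8]=bob[11] gives a common subsequence of length 6. Since dp[11][11] = 6, nothing longer is possible.

6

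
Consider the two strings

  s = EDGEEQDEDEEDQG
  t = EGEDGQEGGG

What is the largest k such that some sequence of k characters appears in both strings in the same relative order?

6

Taking E (s #1, t #3) → D (s #2, t #4) → G (s #3, t #5) → Q (s #6, t #6) → E (s #8, t #7) → G (s #14, t #10) gives a common subsequence of length 6. The LCS DP gives dp[14][10] = 6, so this is optimal.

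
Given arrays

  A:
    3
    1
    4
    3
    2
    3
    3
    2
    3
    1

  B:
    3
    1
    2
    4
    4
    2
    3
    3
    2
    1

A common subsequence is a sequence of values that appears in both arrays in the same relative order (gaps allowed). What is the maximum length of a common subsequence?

Let dp[i][j] be the LCS length of the first i values of A and the first j values of B. dp[i][j] = dp[i-1][j-1]+1 when the i-th and j-th values match, else max(dp[i-1][j], dp[i][j-1]).
    ·  3  1  2  4  4  2  3  3  2  1
 ·  0  0  0  0  0  0  0  0  0  0  0
 3  0  1  1  1  1  1  1  1  1  1  1
 1  0  1  2  2  2  2  2  2  2  2  2
 4  0  1  2  2  3  3  3  3  3  3  3
 3  0  1  2  2  3  3  3  4  4  4  4
 2  0  1  2  3  3  3  4  4  4  5  5
 3  0  1  2  3  3  3  4  5  5  5  5
 3  0  1  2  3  3  3  4  5  6  6  6
 2  0  1  2  3  3  3  4  5  6  7  7
 3  0  1  2  3  3  3  4  5  6  7  7
 1  0  1  2  3  3  3  4  5  6  7  8
dp[10][10] = 8. One LCS (by backtracking along matches): 3, 1, 4, 2, 3, 3, 2, 1.

8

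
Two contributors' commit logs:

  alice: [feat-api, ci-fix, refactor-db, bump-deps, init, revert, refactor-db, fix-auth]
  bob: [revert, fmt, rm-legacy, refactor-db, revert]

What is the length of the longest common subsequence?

2

One common subsequence of length 2: refactor-db at alice[3]=bob[4], then revert at alice[6]=bob[5]. The LCS DP gives dp[8][5] = 2, so this is optimal.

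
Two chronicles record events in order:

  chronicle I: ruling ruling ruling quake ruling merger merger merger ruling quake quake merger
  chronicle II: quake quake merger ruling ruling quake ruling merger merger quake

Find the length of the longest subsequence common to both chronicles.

Pick ruling at chronicle I[2]=chronicle II[4] → ruling at chronicle I[3]=chronicle II[5] → quake at chronicle I[4]=chronicle II[6] → ruling at chronicle I[5]=chronicle II[7] → merger at chronicle I[7]=chronicle II[8] → merger at chronicle I[8]=chronicle II[9] → quake at chronicle I[11]=chronicle II[10]; all 7 events appear in both, in order. dp[12][10] = 7 confirms this is the maximum.

7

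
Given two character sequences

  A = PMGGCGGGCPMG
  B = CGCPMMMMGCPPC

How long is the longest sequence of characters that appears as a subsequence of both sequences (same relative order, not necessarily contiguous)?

Taking C (A #5, B #1), G (A #8, B #2), C (A #9, B #3), P (A #10, B #4), M (A #11, B #8), G (A #12, B #9) gives a common subsequence of length 6. The LCS DP gives dp[12][13] = 6, so this is optimal.

6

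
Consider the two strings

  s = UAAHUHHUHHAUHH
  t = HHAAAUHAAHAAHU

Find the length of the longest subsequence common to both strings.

7

Taking A [2,4], then A [3,5], then U [5,6], then H [6,7], then H [7,10], then H [10,13], then U [12,14] gives a common subsequence of length 7. Since dp[14][14] = 7, nothing longer is possible.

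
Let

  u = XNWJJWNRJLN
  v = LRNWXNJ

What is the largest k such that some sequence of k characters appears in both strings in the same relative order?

Taking N [2,3] → W [3,4] → N [7,6] → J [9,7] gives a common subsequence of length 4. dp[11][7] = 4 confirms this is the maximum.

4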